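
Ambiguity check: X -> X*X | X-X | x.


'x*x-x' has two parse trees (no precedence encoded between * and -)
Ambiguous


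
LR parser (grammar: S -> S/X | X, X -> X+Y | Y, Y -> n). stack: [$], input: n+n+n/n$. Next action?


no handle on stack; shift 'n'
Action: shift


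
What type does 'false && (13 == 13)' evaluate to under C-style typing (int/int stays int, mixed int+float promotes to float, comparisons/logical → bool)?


Operand types: bool && bool
Rule: logical operators take bool operands and yield bool
Result type: bool


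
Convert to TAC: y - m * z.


Break into single-operator statements:
t1 = m * z
t2 = y - t1


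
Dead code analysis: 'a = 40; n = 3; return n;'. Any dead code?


a is assigned but never read
Dead: 'a = 40'


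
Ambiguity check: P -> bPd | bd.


balanced b^n…d^n: each string has a unique parse
Unambiguous


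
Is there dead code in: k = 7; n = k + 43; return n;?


k is read by n's definition; n is returned
No dead code


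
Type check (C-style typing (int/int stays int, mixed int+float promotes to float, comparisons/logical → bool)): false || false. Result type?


Operand types: bool || bool
Rule: logical operators take bool operands and yield bool
Result type: bool


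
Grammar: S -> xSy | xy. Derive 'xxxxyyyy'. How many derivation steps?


Derivation: S => xSy => xxSyy => xxxSyyy => xxxxyyyy
Steps: 4


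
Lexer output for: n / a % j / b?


Scan left to right, longest-match per lexeme
Tokens: ID(n), OP(/), ID(a), OP(%), ID(j), OP(/), ID(b)


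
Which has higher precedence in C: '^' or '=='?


'==' is equality (level 6); '^' is bitwise XOR (level 4)
Higher level binds tighter
'==' has higher precedence than '^'


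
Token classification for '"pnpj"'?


Pattern: double-quoted sequence
Type: STRING_LITERAL


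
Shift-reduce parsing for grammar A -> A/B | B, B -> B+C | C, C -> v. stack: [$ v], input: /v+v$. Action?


'v' on top is the handle for C -> v
Action: reduce (C -> v)


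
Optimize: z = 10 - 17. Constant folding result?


10 - 17 = -7 at compile time
Optimized: z = -7


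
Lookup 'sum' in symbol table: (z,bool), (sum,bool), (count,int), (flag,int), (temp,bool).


Lookup 'sum' → type bool


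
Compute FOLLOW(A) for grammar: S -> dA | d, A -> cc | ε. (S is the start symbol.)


$ ∈ FOLLOW(S). For each A -> αBβ: add FIRST(β)\{ε} to FOLLOW(B); if β nullable, add FOLLOW(A).
FOLLOW(A) = {$}


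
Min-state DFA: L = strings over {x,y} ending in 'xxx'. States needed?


Track the longest suffix of input matching a prefix of 'xxx': 4 classes (prefixes of length 0..3)
Minimal DFA: 4 states


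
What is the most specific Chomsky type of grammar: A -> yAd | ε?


Single nonterminal LHS, but y^n d^n is not regular
Classification: Type 2 (Context-Free)


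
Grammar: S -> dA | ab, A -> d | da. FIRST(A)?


Per alternative of A: FIRST(d) = {d}; FIRST(da) = {d}
FIRST(A) = {d}


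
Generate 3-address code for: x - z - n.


Break into single-operator statements:
t1 = x - z
t2 = t1 - n


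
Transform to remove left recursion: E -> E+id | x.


Left-recursive alternatives: E+id; non-recursive: x
Introduce E': E -> xE', E' -> +idE' | ε


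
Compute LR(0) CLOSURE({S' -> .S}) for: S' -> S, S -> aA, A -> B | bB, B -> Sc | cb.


Start: S' -> .S
For each item with dot before a nonterminal B, add B -> .γ for every B-production
Closure: [S' -> .S, S -> .aA]


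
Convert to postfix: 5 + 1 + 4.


Left to right (same or higher precedence on left)
Postfix: 5 1 + 4 +


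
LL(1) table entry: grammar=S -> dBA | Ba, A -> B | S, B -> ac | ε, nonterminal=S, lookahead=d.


For [S, d]: 'd' ∈ FIRST(dBA)
Entry: S -> dBA


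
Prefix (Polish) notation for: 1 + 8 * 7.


'*' binds tighter: tree is (+ 1 (* 8 7))
Prefix: + 1 * 8 7


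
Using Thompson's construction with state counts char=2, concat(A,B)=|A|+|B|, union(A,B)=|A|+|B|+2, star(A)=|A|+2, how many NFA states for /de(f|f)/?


Syntax tree has 4 char leaf(s), 1 union(s), 0 star(s)
chars contribute 4×2 = 8; each union adds +2; each star adds +2
Total: 8 + 2 + 0 = 10 states


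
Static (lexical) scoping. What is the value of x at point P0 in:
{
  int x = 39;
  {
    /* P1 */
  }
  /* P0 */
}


x declared in the same block as P0
x = 39


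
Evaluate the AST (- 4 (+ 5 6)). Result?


Evaluate inner: (+ 5 6) = 11
Evaluate root: (- 4 11) = -7
Result: -7


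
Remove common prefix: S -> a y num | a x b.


Common prefix: 'a'
Factored: S -> a S', S' -> y num | x b


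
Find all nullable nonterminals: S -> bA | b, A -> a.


A nonterminal is nullable iff some alternative derives ε (directly, or every symbol in it is nullable)
Nullable: {}


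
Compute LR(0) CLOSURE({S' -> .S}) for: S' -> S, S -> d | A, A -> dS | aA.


Start: S' -> .S
For each item with dot before a nonterminal B, add B -> .γ for every B-production
Closure: [S' -> .S, S -> .d, S -> .A, A -> .dS, A -> .aA]


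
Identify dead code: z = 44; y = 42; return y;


z is assigned but never read
Dead: 'z = 44'


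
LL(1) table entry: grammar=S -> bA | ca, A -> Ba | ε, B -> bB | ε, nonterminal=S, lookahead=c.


For [S, c]: 'c' ∈ FIRST(ca)
Entry: S -> ca


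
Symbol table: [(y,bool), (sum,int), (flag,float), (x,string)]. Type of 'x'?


Lookup 'x' → type string


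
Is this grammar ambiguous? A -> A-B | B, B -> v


precedence layered via separate nonterminal B: deterministic
Unambiguous


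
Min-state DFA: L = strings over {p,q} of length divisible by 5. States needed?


Track length mod 5: states 0..4, accept at 0
Minimal DFA: 5 states


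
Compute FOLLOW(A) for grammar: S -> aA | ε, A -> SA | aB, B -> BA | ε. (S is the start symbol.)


$ ∈ FOLLOW(S). For each A -> αBβ: add FIRST(β)\{ε} to FOLLOW(B); if β nullable, add FOLLOW(A).
FOLLOW(A) = {$, a}


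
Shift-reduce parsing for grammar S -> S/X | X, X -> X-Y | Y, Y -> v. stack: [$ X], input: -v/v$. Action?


shift '-' to continue X -> X-Y
Action: shift


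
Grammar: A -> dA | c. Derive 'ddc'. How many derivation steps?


Derivation: A => dA => ddA => ddc
Steps: 3


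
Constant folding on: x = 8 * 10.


8 * 10 = 80 at compile time
Optimized: x = 80


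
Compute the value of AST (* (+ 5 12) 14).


Evaluate inner: (+ 5 12) = 17
Evaluate root: (* 17 14) = 238
Result: 238


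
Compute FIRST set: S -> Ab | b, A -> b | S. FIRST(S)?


Per alternative of S: FIRST(Ab) = {b}; FIRST(b) = {b}
FIRST(S) = {b}


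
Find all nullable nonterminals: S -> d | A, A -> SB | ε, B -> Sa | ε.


A nonterminal is nullable iff some alternative derives ε (directly, or every symbol in it is nullable)
Nullable: {A, B, S}


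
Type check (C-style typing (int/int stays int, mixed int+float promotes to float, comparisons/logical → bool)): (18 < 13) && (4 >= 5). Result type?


Operand types: bool && bool
Rule: logical operators take bool operands and yield bool
Result type: bool


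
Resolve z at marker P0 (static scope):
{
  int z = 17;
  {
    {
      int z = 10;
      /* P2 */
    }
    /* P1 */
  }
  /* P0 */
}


z declared in the same block as P0
z = 17


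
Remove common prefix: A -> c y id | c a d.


Common prefix: 'c'
Factored: A -> c A', A' -> y id | a d


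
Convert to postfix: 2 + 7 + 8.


Left to right (same or higher precedence on left)
Postfix: 2 7 + 8 +


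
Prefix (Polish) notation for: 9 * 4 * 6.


left-to-right (same/higher precedence on left): tree is (* (* 9 4) 6)
Prefix: * * 9 4 6


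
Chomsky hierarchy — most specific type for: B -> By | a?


Left-linear: every RHS is a terminal or one nonterminal followed by a terminal
Classification: Type 3 (Regular)


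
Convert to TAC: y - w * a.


Break into single-operator statements:
t1 = w * a
t2 = y - t1


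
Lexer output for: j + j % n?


Scan left to right, longest-match per lexeme
Tokens: ID(j), OP(+), ID(j), OP(%), ID(n)


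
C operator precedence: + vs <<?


'+' is additive (level 9); '<<' is shift (level 8)
Higher level binds tighter
'+' has higher precedence than '<<'


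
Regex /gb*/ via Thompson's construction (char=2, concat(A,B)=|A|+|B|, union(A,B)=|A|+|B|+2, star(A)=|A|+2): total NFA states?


Syntax tree has 2 char leaf(s), 0 union(s), 1 star(s)
chars contribute 2×2 = 4; each union adds +2; each star adds +2
Total: 4 + 0 + 2 = 6 states


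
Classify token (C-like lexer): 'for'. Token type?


Pattern: reserved word
Type: KEYWORD


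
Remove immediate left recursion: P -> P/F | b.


Left-recursive alternatives: P/F; non-recursive: b
Introduce P': P -> bP', P' -> /FP' | ε


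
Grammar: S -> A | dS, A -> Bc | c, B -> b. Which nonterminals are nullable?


A nonterminal is nullable iff some alternative derives ε (directly, or every symbol in it is nullable)
Nullable: {}


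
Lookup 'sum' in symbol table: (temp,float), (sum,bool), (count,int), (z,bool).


Lookup 'sum' → type bool


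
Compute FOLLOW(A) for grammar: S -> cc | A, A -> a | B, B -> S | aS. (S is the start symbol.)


$ ∈ FOLLOW(S). For each A -> αBβ: add FIRST(β)\{ε} to FOLLOW(B); if β nullable, add FOLLOW(A).
FOLLOW(A) = {$}


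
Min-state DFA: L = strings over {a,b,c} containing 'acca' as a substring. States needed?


KMP-style automaton: 4 progress states + 1 absorbing accept = 5
Minimal DFA: 5 states


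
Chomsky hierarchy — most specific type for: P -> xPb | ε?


Single nonterminal LHS, but x^n b^n is not regular
Classification: Type 2 (Context-Free)


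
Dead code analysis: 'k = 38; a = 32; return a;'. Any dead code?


k is assigned but never read
Dead: 'k = 38'


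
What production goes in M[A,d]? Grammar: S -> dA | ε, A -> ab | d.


For [A, d]: 'd' ∈ FIRST(d)
Entry: A -> d


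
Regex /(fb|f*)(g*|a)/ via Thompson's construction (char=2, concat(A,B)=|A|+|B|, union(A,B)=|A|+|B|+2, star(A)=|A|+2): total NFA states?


Syntax tree has 5 char leaf(s), 2 union(s), 2 star(s)
chars contribute 5×2 = 10; each union adds +2; each star adds +2
Total: 10 + 4 + 4 = 18 states


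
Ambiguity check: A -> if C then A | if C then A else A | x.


dangling else: 'if C then if C then x else x' parses two ways
Ambiguous


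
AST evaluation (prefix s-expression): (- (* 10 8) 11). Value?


Evaluate inner: (* 10 8) = 80
Evaluate root: (- 80 11) = 69
Result: 69


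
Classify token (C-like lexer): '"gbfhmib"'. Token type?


Pattern: double-quoted sequence
Type: STRING_LITERAL


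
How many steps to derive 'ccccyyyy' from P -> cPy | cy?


Derivation: P => cPy => ccPyy => cccPyyy => ccccyyyy
Steps: 4


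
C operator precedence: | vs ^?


'^' is bitwise XOR (level 4); '|' is bitwise OR (level 3)
Higher level binds tighter
'^' has higher precedence than '|'


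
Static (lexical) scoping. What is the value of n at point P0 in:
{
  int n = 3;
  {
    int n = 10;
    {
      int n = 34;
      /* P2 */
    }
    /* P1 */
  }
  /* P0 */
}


n declared in the same block as P0
n = 3


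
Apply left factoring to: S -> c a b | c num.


Common prefix: 'c'
Factored: S -> c S', S' -> a b | num


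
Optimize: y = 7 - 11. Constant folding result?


7 - 11 = -4 at compile time
Optimized: y = -4


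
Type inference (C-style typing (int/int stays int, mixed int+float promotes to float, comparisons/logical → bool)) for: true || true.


Operand types: bool || bool
Rule: logical operators take bool operands and yield bool
Result type: bool


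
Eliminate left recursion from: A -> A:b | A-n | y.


Left-recursive alternatives: A:b, A-n; non-recursive: y
Introduce A': A -> yA', A' -> :bA' | -nA' | ε


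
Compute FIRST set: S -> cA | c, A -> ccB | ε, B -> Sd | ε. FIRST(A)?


Per alternative of A: FIRST(ccB) = {c}; FIRST(ε) = {ε}
FIRST(A) = {c, ε}


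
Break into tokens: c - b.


Scan left to right, longest-match per lexeme
Tokens: ID(c), OP(-), ID(b)


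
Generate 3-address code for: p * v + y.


Break into single-operator statements:
t1 = p * v
t2 = t1 + y


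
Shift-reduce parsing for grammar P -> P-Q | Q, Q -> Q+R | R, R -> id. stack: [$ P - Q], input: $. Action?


handle 'P-Q' on top; lookahead ∈ FOLLOW(P) = {-, $}
Action: reduce (P -> P-Q)


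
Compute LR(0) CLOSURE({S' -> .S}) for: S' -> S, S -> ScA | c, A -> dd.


Start: S' -> .S
For each item with dot before a nonterminal B, add B -> .γ for every B-production
Closure: [S' -> .S, S -> .ScA, S -> .c]


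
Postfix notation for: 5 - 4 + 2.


Left to right (same or higher precedence on left)
Postfix: 5 4 - 2 +


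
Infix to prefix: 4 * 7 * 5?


left-to-right (same/higher precedence on left): tree is (* (* 4 7) 5)
Prefix: * * 4 7 5


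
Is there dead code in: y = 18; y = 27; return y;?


first assignment to y is overwritten before any read
Dead: 'y = 18'


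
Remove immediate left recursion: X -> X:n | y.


Left-recursive alternatives: X:n; non-recursive: y
Introduce X': X -> yX', X' -> :nX' | ε


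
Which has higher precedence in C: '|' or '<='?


'<=' is relational (level 7); '|' is bitwise OR (level 3)
Higher level binds tighter
'<=' has higher precedence than '|'


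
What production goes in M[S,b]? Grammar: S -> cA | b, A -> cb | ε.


For [S, b]: 'b' ∈ FIRST(b)
Entry: S -> b


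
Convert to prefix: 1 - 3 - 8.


left-to-right (same/higher precedence on left): tree is (- (- 1 3) 8)
Prefix: - - 1 3 8


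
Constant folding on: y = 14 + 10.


14 + 10 = 24 at compile time
Optimized: y = 24


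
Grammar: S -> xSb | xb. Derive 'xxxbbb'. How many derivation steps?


Derivation: S => xSb => xxSbb => xxxbbb
Steps: 3


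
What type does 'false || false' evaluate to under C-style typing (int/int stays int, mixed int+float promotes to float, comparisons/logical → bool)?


Operand types: bool || bool
Rule: logical operators take bool operands and yield bool
Result type: bool


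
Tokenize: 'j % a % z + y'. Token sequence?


Scan left to right, longest-match per lexeme
Tokens: ID(j), OP(%), ID(a), OP(%), ID(z), OP(+), ID(y)


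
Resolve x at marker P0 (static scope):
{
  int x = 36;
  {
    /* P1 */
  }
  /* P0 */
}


x declared in the same block as P0
x = 36


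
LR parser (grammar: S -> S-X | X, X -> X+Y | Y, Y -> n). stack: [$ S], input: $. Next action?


start symbol S on stack, input exhausted
Action: accept


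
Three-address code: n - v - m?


Break into single-operator statements:
t1 = n - v
t2 = t1 - m


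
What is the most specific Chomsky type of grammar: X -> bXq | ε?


Single nonterminal LHS, but b^n q^n is not regular
Classification: Type 2 (Context-Free)


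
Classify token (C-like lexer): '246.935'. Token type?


Pattern: digits with a decimal point
Type: FLOAT_LITERAL


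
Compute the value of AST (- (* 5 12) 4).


Evaluate inner: (* 5 12) = 60
Evaluate root: (- 60 4) = 56
Result: 56


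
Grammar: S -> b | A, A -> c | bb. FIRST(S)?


Per alternative of S: FIRST(b) = {b}; FIRST(A) = {b, c}
FIRST(S) = {b, c}


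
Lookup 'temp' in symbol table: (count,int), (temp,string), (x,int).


Lookup 'temp' → type string


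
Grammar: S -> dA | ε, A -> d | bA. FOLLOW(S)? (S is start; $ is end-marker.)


$ ∈ FOLLOW(S). For each A -> αBβ: add FIRST(β)\{ε} to FOLLOW(B); if β nullable, add FOLLOW(A).
FOLLOW(S) = {$}


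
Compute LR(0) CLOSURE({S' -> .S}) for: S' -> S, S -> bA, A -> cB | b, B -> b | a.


Start: S' -> .S
For each item with dot before a nonterminal B, add B -> .γ for every B-production
Closure: [S' -> .S, S -> .bA]


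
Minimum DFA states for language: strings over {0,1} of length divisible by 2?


Track length mod 2: states 0..1, accept at 0
Minimal DFA: 2 states


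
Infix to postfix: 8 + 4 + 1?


Left to right (same or higher precedence on left)
Postfix: 8 4 + 1 +


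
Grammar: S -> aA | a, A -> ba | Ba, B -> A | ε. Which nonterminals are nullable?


A nonterminal is nullable iff some alternative derives ε (directly, or every symbol in it is nullable)
Nullable: {B}


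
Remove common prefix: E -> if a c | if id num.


Common prefix: 'if'
Factored: E -> if E', E' -> a c | id num


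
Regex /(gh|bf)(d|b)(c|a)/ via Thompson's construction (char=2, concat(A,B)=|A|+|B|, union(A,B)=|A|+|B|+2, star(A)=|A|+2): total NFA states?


Syntax tree has 8 char leaf(s), 3 union(s), 0 star(s)
chars contribute 8×2 = 16; each union adds +2; each star adds +2
Total: 16 + 6 + 0 = 22 states


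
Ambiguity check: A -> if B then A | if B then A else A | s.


dangling else: 'if B then if B then s else s' parses two ways
Ambiguous


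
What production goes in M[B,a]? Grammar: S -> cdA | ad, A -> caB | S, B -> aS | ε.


For [B, a]: 'a' ∈ FIRST(aS)
Entry: B -> aS


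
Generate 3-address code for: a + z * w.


Break into single-operator statements:
t1 = z * w
t2 = a + t1


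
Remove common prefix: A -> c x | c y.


Common prefix: 'c'
Factored: A -> c A', A' -> x | y


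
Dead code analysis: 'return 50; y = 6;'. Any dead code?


statement follows a return and is unreachable
Dead: 'y = 6'


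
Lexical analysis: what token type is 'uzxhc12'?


Pattern: letter/underscore followed by alphanumerics, not a keyword
Type: IDENTIFIER


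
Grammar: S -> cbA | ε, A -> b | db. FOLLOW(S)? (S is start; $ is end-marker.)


$ ∈ FOLLOW(S). For each A -> αBβ: add FIRST(β)\{ε} to FOLLOW(B); if β nullable, add FOLLOW(A).
FOLLOW(S) = {$}


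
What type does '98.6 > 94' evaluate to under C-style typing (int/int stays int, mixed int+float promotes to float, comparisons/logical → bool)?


Operand types: float > int
Rule: comparison yields bool
Result type: bool


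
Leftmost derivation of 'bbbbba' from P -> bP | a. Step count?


Derivation: P => bP => bbP => bbbP => bbbbP => bbbbbP => bbbbba
Steps: 6


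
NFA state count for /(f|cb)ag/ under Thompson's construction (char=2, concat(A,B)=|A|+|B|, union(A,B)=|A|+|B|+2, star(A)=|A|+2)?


Syntax tree has 5 char leaf(s), 1 union(s), 0 star(s)
chars contribute 5×2 = 10; each union adds +2; each star adds +2
Total: 10 + 2 + 0 = 12 states


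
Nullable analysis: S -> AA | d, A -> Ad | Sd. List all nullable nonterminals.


A nonterminal is nullable iff some alternative derives ε (directly, or every symbol in it is nullable)
Nullable: {}


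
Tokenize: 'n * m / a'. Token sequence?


Scan left to right, longest-match per lexeme
Tokens: ID(n), OP(*), ID(m), OP(/), ID(a)


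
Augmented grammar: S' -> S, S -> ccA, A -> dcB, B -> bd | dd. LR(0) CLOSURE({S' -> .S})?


Start: S' -> .S
For each item with dot before a nonterminal B, add B -> .γ for every B-production
Closure: [S' -> .S, S -> .ccA]


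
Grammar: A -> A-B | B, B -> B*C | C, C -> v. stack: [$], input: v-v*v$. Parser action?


no handle on stack; shift 'v'
Action: shift


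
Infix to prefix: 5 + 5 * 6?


'*' binds tighter: tree is (+ 5 (* 5 6))
Prefix: + 5 * 5 6


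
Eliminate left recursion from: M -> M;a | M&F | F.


Left-recursive alternatives: M;a, M&F; non-recursive: F
Introduce M': M -> FM', M' -> ;aM' | &FM' | ε


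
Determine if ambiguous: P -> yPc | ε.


balanced y^n…c^n: each string has a unique parse
Unambiguous


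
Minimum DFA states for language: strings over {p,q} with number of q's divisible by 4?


Track (count of q) mod 4: states 0..3, accept at 0
Minimal DFA: 4 states


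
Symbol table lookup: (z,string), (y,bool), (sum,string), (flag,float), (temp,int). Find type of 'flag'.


Lookup 'flag' → type float


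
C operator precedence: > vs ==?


'>' is relational (level 7); '==' is equality (level 6)
Higher level binds tighter
'>' has higher precedence than '=='


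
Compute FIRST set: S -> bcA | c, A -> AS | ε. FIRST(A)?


Per alternative of A: FIRST(AS) = {b, c}; FIRST(ε) = {ε}
FIRST(A) = {b, c, ε}


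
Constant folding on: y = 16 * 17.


16 * 17 = 272 at compile time
Optimized: y = 272


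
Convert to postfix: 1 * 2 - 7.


Left to right (same or higher precedence on left)
Postfix: 1 2 * 7 -


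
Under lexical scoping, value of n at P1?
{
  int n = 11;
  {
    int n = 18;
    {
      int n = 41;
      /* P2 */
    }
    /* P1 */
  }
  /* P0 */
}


n declared in the same block as P1
n = 18


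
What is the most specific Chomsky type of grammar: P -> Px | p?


Left-linear: every RHS is a terminal or one nonterminal followed by a terminal
Classification: Type 3 (Regular)


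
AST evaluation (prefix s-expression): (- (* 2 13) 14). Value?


Evaluate inner: (* 2 13) = 26
Evaluate root: (- 26 14) = 12
Result: 12


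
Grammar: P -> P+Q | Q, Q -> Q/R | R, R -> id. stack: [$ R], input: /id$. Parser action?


'R' (not preceded by Q/) is the handle for Q -> R
Action: reduce (Q -> R)


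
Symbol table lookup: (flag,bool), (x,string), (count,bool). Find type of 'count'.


Lookup 'count' → type bool


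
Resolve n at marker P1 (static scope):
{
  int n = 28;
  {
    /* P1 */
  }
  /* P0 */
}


P1's block does not declare n; resolves to the enclosing declaration at depth 0
n = 28


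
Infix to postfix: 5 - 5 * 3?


* has higher precedence, evaluate 5*3 first
Postfix: 5 5 3 * -


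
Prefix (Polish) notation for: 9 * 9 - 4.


left-to-right (same/higher precedence on left): tree is (- (* 9 9) 4)
Prefix: - * 9 9 4


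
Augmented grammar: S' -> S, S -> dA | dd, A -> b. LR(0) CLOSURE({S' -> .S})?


Start: S' -> .S
For each item with dot before a nonterminal B, add B -> .γ for every B-production
Closure: [S' -> .S, S -> .dA, S -> .dd]


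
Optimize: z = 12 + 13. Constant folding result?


12 + 13 = 25 at compile time
Optimized: z = 25


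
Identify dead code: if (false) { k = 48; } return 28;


condition is constant false, so the whole block is unreachable
Dead: 'if (false) { k = 48; }'


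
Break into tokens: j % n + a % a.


Scan left to right, longest-match per lexeme
Tokens: ID(j), OP(%), ID(n), OP(+), ID(a), OP(%), ID(a)


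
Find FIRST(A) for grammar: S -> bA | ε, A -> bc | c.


Per alternative of A: FIRST(bc) = {b}; FIRST(c) = {c}
FIRST(A) = {b, c}


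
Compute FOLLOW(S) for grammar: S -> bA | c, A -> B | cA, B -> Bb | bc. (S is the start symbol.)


$ ∈ FOLLOW(S). For each A -> αBβ: add FIRST(β)\{ε} to FOLLOW(B); if β nullable, add FOLLOW(A).
FOLLOW(S) = {$}


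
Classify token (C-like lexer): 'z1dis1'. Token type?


Pattern: letter/underscore followed by alphanumerics, not a keyword
Type: IDENTIFIER


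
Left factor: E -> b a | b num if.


Common prefix: 'b'
Factored: E -> b E', E' -> a | num if


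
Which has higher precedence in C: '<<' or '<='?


'<<' is shift (level 8); '<=' is relational (level 7)
Higher level binds tighter
'<<' has higher precedence than '<='


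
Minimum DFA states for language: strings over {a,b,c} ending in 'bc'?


Track the longest suffix of input matching a prefix of 'bc': 3 classes (prefixes of length 0..2)
Minimal DFA: 3 states


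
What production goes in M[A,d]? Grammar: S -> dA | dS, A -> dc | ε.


For [A, d]: 'd' ∈ FIRST(dc)
Entry: A -> dc


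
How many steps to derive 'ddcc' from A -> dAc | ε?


Derivation: A => dAc => ddAcc => ddcc
Steps: 3


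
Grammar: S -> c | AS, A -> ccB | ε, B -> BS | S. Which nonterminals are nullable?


A nonterminal is nullable iff some alternative derives ε (directly, or every symbol in it is nullable)
Nullable: {A}


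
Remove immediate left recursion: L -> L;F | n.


Left-recursive alternatives: L;F; non-recursive: n
Introduce L': L -> nL', L' -> ;FL' | ε


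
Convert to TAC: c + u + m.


Break into single-operator statements:
t1 = c + u
t2 = t1 + m


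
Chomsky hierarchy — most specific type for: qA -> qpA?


LHS has context (more than one symbol) and |LHS| ≤ |RHS|
Classification: Type 1 (Context-Sensitive)


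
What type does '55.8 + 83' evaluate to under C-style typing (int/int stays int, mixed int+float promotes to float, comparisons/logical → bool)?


Operand types: float + int
Rule: mixed int/float promotes to float; int/int stays int
Result type: float


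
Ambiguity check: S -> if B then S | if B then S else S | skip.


dangling else: 'if B then if B then skip else skip' parses two ways
Ambiguous


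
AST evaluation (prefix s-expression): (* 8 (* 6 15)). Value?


Evaluate inner: (* 6 15) = 90
Evaluate root: (* 8 90) = 720
Result: 720


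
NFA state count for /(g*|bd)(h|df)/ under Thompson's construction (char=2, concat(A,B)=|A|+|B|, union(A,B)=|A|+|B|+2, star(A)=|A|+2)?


Syntax tree has 6 char leaf(s), 2 union(s), 1 star(s)
chars contribute 6×2 = 12; each union adds +2; each star adds +2
Total: 12 + 4 + 2 = 18 states


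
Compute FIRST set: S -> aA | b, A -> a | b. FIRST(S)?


Per alternative of S: FIRST(aA) = {a}; FIRST(b) = {b}
FIRST(S) = {a, b}


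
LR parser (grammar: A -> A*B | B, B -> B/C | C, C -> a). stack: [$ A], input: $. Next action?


start symbol A on stack, input exhausted
Action: accept


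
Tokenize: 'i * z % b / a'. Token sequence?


Scan left to right, longest-match per lexeme
Tokens: ID(i), OP(*), ID(z), OP(%), ID(b), OP(/), ID(a)


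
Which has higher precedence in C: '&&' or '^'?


'^' is bitwise XOR (level 4); '&&' is logical AND (level 2)
Higher level binds tighter
'^' has higher precedence than '&&'


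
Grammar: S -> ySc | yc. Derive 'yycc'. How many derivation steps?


Derivation: S => ySc => yycc
Steps: 2


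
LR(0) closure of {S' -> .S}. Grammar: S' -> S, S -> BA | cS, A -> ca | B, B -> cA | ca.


Start: S' -> .S
For each item with dot before a nonterminal B, add B -> .γ for every B-production
Closure: [S' -> .S, S -> .BA, S -> .cS, B -> .cA, B -> .ca]


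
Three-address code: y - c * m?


Break into single-operator statements:
t1 = c * m
t2 = y - t1


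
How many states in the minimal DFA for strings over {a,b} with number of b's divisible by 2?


Track (count of b) mod 2: states 0..1, accept at 0
Minimal DFA: 2 states


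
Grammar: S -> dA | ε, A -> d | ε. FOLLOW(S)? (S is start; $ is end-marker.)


$ ∈ FOLLOW(S). For each A -> αBβ: add FIRST(β)\{ε} to FOLLOW(B); if β nullable, add FOLLOW(A).
FOLLOW(S) = {$}


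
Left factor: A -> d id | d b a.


Common prefix: 'd'
Factored: A -> d A', A' -> id | b a


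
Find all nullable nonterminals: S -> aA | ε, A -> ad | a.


A nonterminal is nullable iff some alternative derives ε (directly, or every symbol in it is nullable)
Nullable: {S}


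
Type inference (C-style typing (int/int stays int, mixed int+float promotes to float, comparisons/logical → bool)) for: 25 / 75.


Operand types: int / int
Rule: mixed int/float promotes to float; int/int stays int
Result type: int


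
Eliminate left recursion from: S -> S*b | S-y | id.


Left-recursive alternatives: S*b, S-y; non-recursive: id
Introduce S': S -> idS', S' -> *bS' | -yS' | ε


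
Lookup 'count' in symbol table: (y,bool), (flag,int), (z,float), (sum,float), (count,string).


Lookup 'count' → type string


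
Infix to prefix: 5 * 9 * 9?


left-to-right (same/higher precedence on left): tree is (* (* 5 9) 9)
Prefix: * * 5 9 9


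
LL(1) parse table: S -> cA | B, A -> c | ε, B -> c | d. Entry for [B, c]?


For [B, c]: 'c' ∈ FIRST(c)
Entry: B -> c


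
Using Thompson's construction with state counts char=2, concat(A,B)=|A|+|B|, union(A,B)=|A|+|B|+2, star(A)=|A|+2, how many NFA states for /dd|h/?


Syntax tree has 3 char leaf(s), 1 union(s), 0 star(s)
chars contribute 3×2 = 6; each union adds +2; each star adds +2
Total: 6 + 2 + 0 = 8 states


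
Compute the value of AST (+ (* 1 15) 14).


Evaluate inner: (* 1 15) = 15
Evaluate root: (+ 15 14) = 29
Result: 29


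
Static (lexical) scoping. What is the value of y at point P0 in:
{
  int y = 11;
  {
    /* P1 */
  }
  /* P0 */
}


y declared in the same block as P0
y = 11


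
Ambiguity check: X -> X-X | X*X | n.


'n-n*n' has two parse trees (no precedence encoded between - and *)
Ambiguous


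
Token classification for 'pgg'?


Pattern: letter/underscore followed by alphanumerics, not a keyword
Type: IDENTIFIER


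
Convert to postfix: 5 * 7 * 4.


Left to right (same or higher precedence on left)
Postfix: 5 7 * 4 *


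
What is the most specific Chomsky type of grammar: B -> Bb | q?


Left-linear: every RHS is a terminal or one nonterminal followed by a terminal
Classification: Type 3 (Regular)


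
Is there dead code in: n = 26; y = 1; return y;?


n is assigned but never read
Dead: 'n = 26'


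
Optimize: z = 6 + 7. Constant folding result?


6 + 7 = 13 at compile time
Optimized: z = 13


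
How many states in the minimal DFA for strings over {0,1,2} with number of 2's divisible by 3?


Track (count of 2) mod 3: states 0..2, accept at 0
Minimal DFA: 3 states


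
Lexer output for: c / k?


Scan left to right, longest-match per lexeme
Tokens: ID(c), OP(/), ID(k)


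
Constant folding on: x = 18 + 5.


18 + 5 = 23 at compile time
Optimized: x = 23


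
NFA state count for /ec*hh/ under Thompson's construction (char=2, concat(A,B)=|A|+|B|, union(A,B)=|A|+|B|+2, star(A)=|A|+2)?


Syntax tree has 4 char leaf(s), 0 union(s), 1 star(s)
chars contribute 4×2 = 8; each union adds +2; each star adds +2
Total: 8 + 0 + 2 = 10 states


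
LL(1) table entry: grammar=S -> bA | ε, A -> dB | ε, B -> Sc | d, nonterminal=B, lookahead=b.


For [B, b]: 'b' ∈ FIRST(Sc)
Entry: B -> Sc


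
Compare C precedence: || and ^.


'^' is bitwise XOR (level 4); '||' is logical OR (level 1)
Higher level binds tighter
'^' has higher precedence than '||'


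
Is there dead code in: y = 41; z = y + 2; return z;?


y is read by z's definition; z is returned
No dead code


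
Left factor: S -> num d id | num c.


Common prefix: 'num'
Factored: S -> num S', S' -> d id | c


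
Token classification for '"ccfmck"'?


Pattern: double-quoted sequence
Type: STRING_LITERAL


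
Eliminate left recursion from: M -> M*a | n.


Left-recursive alternatives: M*a; non-recursive: n
Introduce M': M -> nM', M' -> *aM' | ε


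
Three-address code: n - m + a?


Break into single-operator statements:
t1 = n - m
t2 = t1 + a


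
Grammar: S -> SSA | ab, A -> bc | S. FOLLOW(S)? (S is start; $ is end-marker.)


$ ∈ FOLLOW(S). For each A -> αBβ: add FIRST(β)\{ε} to FOLLOW(B); if β nullable, add FOLLOW(A).
FOLLOW(S) = {$, a, b}


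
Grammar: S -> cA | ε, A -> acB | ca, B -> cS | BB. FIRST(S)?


Per alternative of S: FIRST(cA) = {c}; FIRST(ε) = {ε}
FIRST(S) = {c, ε}


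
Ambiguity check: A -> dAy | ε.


balanced d^n…y^n: each string has a unique parse
Unambiguous


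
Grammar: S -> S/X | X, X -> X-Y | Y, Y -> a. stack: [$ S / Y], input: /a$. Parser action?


'Y' (not preceded by X-) is the handle for X -> Y
Action: reduce (X -> Y)


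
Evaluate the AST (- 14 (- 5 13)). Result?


Evaluate inner: (- 5 13) = -8
Evaluate root: (- 14 -8) = 22
Result: 22


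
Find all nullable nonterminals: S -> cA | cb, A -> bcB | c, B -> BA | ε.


A nonterminal is nullable iff some alternative derives ε (directly, or every symbol in it is nullable)
Nullable: {B}


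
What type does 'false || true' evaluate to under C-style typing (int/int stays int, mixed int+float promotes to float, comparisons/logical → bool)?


Operand types: bool || bool
Rule: logical operators take bool operands and yield bool
Result type: bool


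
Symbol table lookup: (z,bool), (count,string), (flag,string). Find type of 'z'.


Lookup 'z' → type bool


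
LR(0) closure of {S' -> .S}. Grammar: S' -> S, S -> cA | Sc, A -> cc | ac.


Start: S' -> .S
For each item with dot before a nonterminal B, add B -> .γ for every B-production
Closure: [S' -> .S, S -> .cA, S -> .Sc]


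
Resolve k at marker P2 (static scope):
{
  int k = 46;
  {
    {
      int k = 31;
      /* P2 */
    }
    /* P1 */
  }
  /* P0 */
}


k declared in the same block as P2
k = 31


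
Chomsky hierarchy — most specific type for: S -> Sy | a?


Left-linear: every RHS is a terminal or one nonterminal followed by a terminal
Classification: Type 3 (Regular)


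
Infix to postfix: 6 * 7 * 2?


Left to right (same or higher precedence on left)
Postfix: 6 7 * 2 *


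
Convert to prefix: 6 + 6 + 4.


left-to-right (same/higher precedence on left): tree is (+ (+ 6 6) 4)
Prefix: + + 6 6 4


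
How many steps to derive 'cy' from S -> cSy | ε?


Derivation: S => cSy => cy
Steps: 2


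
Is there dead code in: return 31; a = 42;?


statement follows a return and is unreachable
Dead: 'a = 42'


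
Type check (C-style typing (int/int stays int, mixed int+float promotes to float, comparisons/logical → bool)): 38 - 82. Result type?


Operand types: int - int
Rule: mixed int/float promotes to float; int/int stays int
Result type: int


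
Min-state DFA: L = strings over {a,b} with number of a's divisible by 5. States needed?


Track (count of a) mod 5: states 0..4, accept at 0
Minimal DFA: 5 states


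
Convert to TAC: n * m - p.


Break into single-operator statements:
t1 = n * m
t2 = t1 - p


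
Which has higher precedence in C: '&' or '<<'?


'<<' is shift (level 8); '&' is bitwise AND (level 5)
Higher level binds tighter
'<<' has higher precedence than '&'


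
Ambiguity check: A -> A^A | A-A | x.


'x^x-x' has two parse trees (no precedence encoded between ^ and -)
Ambiguous


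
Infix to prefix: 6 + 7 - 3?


left-to-right (same/higher precedence on left): tree is (- (+ 6 7) 3)
Prefix: - + 6 7 3


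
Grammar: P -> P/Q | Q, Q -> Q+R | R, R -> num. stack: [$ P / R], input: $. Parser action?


'R' (not preceded by Q+) is the handle for Q -> R
Action: reduce (Q -> R)


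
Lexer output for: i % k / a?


Scan left to right, longest-match per lexeme
Tokens: ID(i), OP(%), ID(k), OP(/), ID(a)


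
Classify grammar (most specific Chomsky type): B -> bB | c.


Right-linear: every RHS is a terminal or a terminal followed by one nonterminal
Classification: Type 3 (Regular)


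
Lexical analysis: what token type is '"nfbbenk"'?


Pattern: double-quoted sequence
Type: STRING_LITERAL


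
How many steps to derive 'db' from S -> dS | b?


Derivation: S => dS => db
Steps: 2


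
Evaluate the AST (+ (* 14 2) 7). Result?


Evaluate inner: (* 14 2) = 28
Evaluate root: (+ 28 7) = 35
Result: 35


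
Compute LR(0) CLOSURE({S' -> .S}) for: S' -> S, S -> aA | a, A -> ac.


Start: S' -> .S
For each item with dot before a nonterminal B, add B -> .γ for every B-production
Closure: [S' -> .S, S -> .aA, S -> .a]


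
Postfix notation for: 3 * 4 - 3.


Left to right (same or higher precedence on left)
Postfix: 3 4 * 3 -


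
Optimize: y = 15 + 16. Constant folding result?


15 + 16 = 31 at compile time
Optimized: y = 31


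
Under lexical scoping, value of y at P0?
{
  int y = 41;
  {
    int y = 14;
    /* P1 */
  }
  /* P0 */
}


y declared in the same block as P0
y = 41


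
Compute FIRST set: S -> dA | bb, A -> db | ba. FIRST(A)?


Per alternative of A: FIRST(db) = {d}; FIRST(ba) = {b}
FIRST(A) = {b, d}


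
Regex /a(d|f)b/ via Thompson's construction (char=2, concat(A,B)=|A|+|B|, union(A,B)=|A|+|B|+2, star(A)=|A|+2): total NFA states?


Syntax tree has 4 char leaf(s), 1 union(s), 0 star(s)
chars contribute 4×2 = 8; each union adds +2; each star adds +2
Total: 8 + 2 + 0 = 10 states


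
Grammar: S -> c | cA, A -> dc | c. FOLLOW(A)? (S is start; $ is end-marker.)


$ ∈ FOLLOW(S). For each A -> αBβ: add FIRST(β)\{ε} to FOLLOW(B); if β nullable, add FOLLOW(A).
FOLLOW(A) = {$}


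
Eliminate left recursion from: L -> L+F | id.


Left-recursive alternatives: L+F; non-recursive: id
Introduce L': L -> idL', L' -> +FL' | ε


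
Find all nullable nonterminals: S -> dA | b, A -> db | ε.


A nonterminal is nullable iff some alternative derives ε (directly, or every symbol in it is nullable)
Nullable: {A}


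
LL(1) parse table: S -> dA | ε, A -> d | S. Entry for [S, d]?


For [S, d]: 'd' ∈ FIRST(dA)
Entry: S -> dA


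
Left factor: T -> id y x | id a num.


Common prefix: 'id'
Factored: T -> id T', T' -> y x | a num


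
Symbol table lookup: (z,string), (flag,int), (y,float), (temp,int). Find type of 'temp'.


Lookup 'temp' → type int


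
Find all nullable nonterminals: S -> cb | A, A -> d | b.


A nonterminal is nullable iff some alternative derives ε (directly, or every symbol in it is nullable)
Nullable: {}


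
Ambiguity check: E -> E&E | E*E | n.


'n&n*n' has two parse trees (no precedence encoded between & and *)
Ambiguous


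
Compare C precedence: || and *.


'*' is multiplicative (level 10); '||' is logical OR (level 1)
Higher level binds tighter
'*' has higher precedence than '||'


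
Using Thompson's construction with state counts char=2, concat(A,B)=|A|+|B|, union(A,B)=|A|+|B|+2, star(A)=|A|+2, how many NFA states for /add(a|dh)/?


Syntax tree has 6 char leaf(s), 1 union(s), 0 star(s)
chars contribute 6×2 = 12; each union adds +2; each star adds +2
Total: 12 + 2 + 0 = 14 states


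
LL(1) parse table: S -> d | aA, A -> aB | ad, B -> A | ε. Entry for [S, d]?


For [S, d]: 'd' ∈ FIRST(d)
Entry: S -> d


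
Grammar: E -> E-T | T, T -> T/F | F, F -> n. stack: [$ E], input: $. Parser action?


start symbol E on stack, input exhausted
Action: accept


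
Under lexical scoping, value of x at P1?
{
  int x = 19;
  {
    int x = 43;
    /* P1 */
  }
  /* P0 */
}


x declared in the same block as P1
x = 43


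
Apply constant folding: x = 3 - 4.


3 - 4 = -1 at compile time
Optimized: x = -1


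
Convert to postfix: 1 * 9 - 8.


Left to right (same or higher precedence on left)
Postfix: 1 9 * 8 -


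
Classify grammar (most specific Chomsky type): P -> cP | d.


Right-linear: every RHS is a terminal or a terminal followed by one nonterminal
Classification: Type 3 (Regular)


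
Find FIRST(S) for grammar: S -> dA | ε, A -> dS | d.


Per alternative of S: FIRST(dA) = {d}; FIRST(ε) = {ε}
FIRST(S) = {d, ε}


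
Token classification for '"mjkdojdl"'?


Pattern: double-quoted sequence
Type: STRING_LITERAL


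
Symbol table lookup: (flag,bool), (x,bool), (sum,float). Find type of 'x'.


Lookup 'x' → type bool


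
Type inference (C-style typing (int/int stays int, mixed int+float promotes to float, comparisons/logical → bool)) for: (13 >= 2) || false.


Operand types: bool || bool
Rule: logical operators take bool operands and yield bool
Result type: bool


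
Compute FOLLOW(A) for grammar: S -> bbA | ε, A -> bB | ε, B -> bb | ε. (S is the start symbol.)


$ ∈ FOLLOW(S). For each A -> αBβ: add FIRST(β)\{ε} to FOLLOW(B); if β nullable, add FOLLOW(A).
FOLLOW(A) = {$}


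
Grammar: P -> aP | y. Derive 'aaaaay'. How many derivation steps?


Derivation: P => aP => aaP => aaaP => aaaaP => aaaaaP => aaaaay
Steps: 6


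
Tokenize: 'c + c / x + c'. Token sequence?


Scan left to right, longest-match per lexeme
Tokens: ID(c), OP(+), ID(c), OP(/), ID(x), OP(+), ID(c)
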